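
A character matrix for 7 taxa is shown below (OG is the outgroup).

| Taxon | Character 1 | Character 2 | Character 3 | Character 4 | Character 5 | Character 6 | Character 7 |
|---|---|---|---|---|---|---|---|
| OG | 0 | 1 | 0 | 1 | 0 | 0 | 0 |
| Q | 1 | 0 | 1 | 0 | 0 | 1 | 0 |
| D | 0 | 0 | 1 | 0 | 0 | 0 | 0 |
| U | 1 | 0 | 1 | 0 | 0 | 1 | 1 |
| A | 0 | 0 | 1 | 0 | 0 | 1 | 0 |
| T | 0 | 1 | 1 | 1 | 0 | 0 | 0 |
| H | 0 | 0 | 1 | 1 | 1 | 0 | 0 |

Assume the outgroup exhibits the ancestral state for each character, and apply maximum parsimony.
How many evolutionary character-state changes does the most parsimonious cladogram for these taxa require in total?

Character polarity is set by the outgroup: the derived state is whichever differs from the outgroup's state, so for Character 2, Character 4 the derived state is '0', and for the remaining characters it is '1'.
Character 1 (derived state '1') is shared by Q and U — a synapomorphy uniting that clade.
Character 2 (derived state '0') is shared by A, D, H, Q, and U — a synapomorphy uniting that clade.
Character 3 (derived state '1') is shared by all ingroup taxa — unites the whole ingroup.
Character 4 (derived state '0') is shared by A, D, Q, and U — a synapomorphy uniting that clade.
Character 5: derived state '1' in H only — an autapomorphy, so it tells us nothing about relationships among taxa.
Only A, Q, and U show the derived state '1' for Character 6, supporting them as a clade.
Character 7: derived state '1' in U only — an autapomorphy, so it tells us nothing about relationships among taxa.
Most parsimonious ingroup topology: (((((Q,U),A),D),H),T).
Changes per character on this tree: Character 1: 1; Character 2: 1; Character 3: 1; Character 4: 1; Character 5: 1; Character 6: 1; Character 7: 1.
Total = 7.

7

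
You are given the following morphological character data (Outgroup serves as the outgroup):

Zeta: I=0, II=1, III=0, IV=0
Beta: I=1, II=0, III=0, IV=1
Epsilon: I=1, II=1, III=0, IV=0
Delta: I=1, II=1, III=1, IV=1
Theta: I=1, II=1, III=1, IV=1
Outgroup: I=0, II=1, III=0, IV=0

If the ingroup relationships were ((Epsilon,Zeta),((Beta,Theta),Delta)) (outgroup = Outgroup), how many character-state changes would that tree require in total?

Map each character onto ((Epsilon,Zeta),((Beta,Theta),Delta)) (rooted by Outgroup) and count the minimum state changes it requires (Fitch parsimony):
I: 2; II: 1; III: 2; IV: 1.
Total tree length = 6.

6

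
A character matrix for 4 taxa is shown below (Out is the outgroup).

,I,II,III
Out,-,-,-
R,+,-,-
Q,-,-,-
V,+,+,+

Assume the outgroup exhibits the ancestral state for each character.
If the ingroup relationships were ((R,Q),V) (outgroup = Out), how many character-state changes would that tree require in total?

4

Map each character onto ((R,Q),V) (rooted by Out) and count the minimum state changes it requires (Fitch parsimony):
I: 2; II: 1; III: 1.
Total tree length = 4.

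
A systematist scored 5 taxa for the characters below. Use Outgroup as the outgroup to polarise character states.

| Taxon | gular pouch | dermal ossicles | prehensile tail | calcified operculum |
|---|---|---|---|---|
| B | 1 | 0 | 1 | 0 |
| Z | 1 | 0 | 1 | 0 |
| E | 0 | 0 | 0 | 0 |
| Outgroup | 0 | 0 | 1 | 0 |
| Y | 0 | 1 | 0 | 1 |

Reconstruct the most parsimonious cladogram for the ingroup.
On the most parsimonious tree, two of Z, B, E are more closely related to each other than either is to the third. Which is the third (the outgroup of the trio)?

E

Character polarity is set by the outgroup: the derived state is whichever differs from the outgroup's state, so for prehensile tail the derived state is '0', and for the remaining characters it is '1'.
gular pouch: derived state '1' in B and Z only — synapomorphy for {B, Z}.
dermal ossicles: derived state '1' in Y only — an autapomorphy, so it tells us nothing about relationships among taxa.
prehensile tail (derived state '0') is shared by E and Y — a synapomorphy uniting that clade.
calcified operculum: derived state '1' in Y only — an autapomorphy, so it tells us nothing about relationships among taxa.
Most parsimonious ingroup topology: ((Z,B),(E,Y)).
B and Z share a more recent common ancestor with each other than either does with E, so E is the least closely related of the three.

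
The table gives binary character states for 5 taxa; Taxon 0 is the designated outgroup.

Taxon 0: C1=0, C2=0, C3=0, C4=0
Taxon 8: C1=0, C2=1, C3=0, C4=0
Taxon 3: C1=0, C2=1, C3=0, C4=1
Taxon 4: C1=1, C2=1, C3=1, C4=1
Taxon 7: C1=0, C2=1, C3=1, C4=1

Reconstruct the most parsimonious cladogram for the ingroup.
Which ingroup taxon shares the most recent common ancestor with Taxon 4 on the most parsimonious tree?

Taxon 7

The outgroup has state '0' for every character, so '1' is the derived state throughout.
C1 (derived state '1') is unique to Taxon 4 (autapomorphy; uninformative for grouping).
C2 (derived state '1') is shared by all ingroup taxa — unites the whole ingroup.
C3: derived state '1' in Taxon 4 and Taxon 7 only — synapomorphy for {Taxon 4, Taxon 7}.
C4 (derived state '1') is shared by Taxon 3, Taxon 4, and Taxon 7 — a synapomorphy uniting that clade.
Most parsimonious ingroup topology: (Taxon 8,(Taxon 3,(Taxon 4,Taxon 7))).
Taxon 4 and Taxon 7 form a cherry on this tree, so they are sister taxa.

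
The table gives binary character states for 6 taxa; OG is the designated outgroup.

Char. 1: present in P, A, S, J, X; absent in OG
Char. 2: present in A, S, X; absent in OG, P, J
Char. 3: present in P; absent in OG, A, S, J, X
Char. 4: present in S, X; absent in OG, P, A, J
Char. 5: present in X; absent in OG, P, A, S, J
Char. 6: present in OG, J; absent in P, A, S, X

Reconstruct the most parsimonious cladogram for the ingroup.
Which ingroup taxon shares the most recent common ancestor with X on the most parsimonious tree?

S

Character polarity is set by the outgroup: the derived state is whichever differs from the outgroup's state, so for Char. 6 the derived state is 'absent', and for the remaining characters it is 'present'.
All ingroup taxa share the derived state 'present' for Char. 1; it defines the ingroup but does not resolve relationships within it.
Char. 2: derived state 'present' in A, S, and X only — synapomorphy for {A, S, X}.
Char. 3 (derived state 'present') is unique to P (autapomorphy; uninformative for grouping).
Only S and X show the derived state 'present' for Char. 4, supporting them as a clade.
Char. 5 (derived state 'present') is unique to X (autapomorphy; uninformative for grouping).
Char. 6: derived state 'absent' in A, P, S, and X only — synapomorphy for {A, P, S, X}.
Most parsimonious ingroup topology: ((P,(A,(S,X))),J).
X and S form a cherry on this tree, so they are sister taxa.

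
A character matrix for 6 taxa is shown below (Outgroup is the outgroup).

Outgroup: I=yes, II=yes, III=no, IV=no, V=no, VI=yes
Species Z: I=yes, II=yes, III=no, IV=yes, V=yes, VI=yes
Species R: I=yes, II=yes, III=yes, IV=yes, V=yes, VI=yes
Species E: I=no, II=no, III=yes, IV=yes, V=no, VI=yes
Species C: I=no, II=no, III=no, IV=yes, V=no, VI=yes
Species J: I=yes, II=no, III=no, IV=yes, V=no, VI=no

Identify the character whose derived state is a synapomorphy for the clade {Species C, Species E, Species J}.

Character polarity is set by the outgroup: the derived state is whichever differs from the outgroup's state, so for I, II, VI the derived state is 'no', and for the remaining characters it is 'yes'.
I: derived state 'no' in Species C and Species E only — synapomorphy for {Species C, Species E}.
II: derived state 'no' in Species C, Species E, and Species J only — synapomorphy for {Species C, Species E, Species J}.
III groups Species E and Species R, which is incompatible with the clades supported by the remaining characters; treating it as convergent (homoplasy) costs fewer steps than any alternative tree.
IV (derived state 'yes') is shared by all ingroup taxa — unites the whole ingroup.
V: derived state 'yes' in Species R and Species Z only — synapomorphy for {Species R, Species Z}.
VI (derived state 'no') is unique to Species J (autapomorphy; uninformative for grouping).
Most parsimonious ingroup topology: ((Species Z,Species R),((Species E,Species C),Species J)).
The clade {Species C, Species E, Species J} is supported by II: its derived state 'no' occurs in exactly those taxa and in no other taxon (including the outgroup).

II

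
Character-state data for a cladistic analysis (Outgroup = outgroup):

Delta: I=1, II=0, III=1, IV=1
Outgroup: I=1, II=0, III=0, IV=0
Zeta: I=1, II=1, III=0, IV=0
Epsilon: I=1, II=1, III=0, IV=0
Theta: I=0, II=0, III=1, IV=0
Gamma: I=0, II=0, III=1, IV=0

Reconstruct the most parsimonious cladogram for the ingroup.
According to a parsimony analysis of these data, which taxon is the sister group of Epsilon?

Zeta

Character polarity is set by the outgroup: the derived state is whichever differs from the outgroup's state, so for I the derived state is '0', and for the remaining characters it is '1'.
I (derived state '0') is shared by Gamma and Theta — a synapomorphy uniting that clade.
Only Epsilon and Zeta show the derived state '1' for II, supporting them as a clade.
Only Delta, Gamma, and Theta show the derived state '1' for III, supporting them as a clade.
IV (derived state '1') is unique to Delta (autapomorphy; uninformative for grouping).
Most parsimonious ingroup topology: (((Theta,Gamma),Delta),(Epsilon,Zeta)).
Epsilon and Zeta form a cherry on this tree, so they are sister taxa.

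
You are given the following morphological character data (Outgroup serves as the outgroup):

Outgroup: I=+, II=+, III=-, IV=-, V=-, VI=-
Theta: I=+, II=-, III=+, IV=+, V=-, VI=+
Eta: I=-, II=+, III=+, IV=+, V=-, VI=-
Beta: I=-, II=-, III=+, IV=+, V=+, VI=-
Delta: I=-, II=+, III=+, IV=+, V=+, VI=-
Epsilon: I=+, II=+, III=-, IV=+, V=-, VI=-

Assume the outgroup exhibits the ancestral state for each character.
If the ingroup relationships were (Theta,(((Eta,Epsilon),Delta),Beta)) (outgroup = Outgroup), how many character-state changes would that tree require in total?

10

Map each character onto (Theta,(((Eta,Epsilon),Delta),Beta)) (rooted by Outgroup) and count the minimum state changes it requires (Fitch parsimony):
I: 2; II: 2; III: 2; IV: 1; V: 2; VI: 1.
Total tree length = 10.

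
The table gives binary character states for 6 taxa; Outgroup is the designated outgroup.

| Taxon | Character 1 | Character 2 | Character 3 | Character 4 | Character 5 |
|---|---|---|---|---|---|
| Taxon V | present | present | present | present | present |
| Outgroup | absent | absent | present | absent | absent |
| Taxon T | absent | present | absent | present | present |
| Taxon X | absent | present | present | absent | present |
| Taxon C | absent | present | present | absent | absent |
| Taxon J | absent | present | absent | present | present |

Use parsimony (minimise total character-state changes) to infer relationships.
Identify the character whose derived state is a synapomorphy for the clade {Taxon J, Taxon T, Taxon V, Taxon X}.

Character 5

Character polarity is set by the outgroup: the derived state is whichever differs from the outgroup's state, so for Character 3 the derived state is 'absent', and for the remaining characters it is 'present'.
Character 1 (derived state 'present') is unique to Taxon V (autapomorphy; uninformative for grouping).
Character 2 (derived state 'present') is shared by all ingroup taxa — unites the whole ingroup.
Character 3: derived state 'absent' in Taxon J and Taxon T only — synapomorphy for {Taxon J, Taxon T}.
Only Taxon J, Taxon T, and Taxon V show the derived state 'present' for Character 4, supporting them as a clade.
Only Taxon J, Taxon T, Taxon V, and Taxon X show the derived state 'present' for Character 5, supporting them as a clade.
Most parsimonious ingroup topology: ((((Taxon J,Taxon T),Taxon V),Taxon X),Taxon C).
The clade {Taxon J, Taxon T, Taxon V, Taxon X} is supported by Character 5: its derived state 'present' occurs in exactly those taxa and in no other taxon (including the outgroup).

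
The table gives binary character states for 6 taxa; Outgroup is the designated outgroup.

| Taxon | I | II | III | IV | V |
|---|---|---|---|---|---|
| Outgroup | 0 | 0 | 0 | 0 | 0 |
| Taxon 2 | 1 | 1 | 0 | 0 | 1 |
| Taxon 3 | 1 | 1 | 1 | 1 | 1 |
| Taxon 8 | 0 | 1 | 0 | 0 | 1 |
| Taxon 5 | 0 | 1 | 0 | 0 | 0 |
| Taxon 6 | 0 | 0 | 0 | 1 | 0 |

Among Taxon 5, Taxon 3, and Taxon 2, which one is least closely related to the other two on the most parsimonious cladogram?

The outgroup has state '0' for every character, so '1' is the derived state throughout.
I: derived state '1' in Taxon 2 and Taxon 3 only — synapomorphy for {Taxon 2, Taxon 3}.
II: derived state '1' in Taxon 2, Taxon 3, Taxon 5, and Taxon 8 only — synapomorphy for {Taxon 2, Taxon 3, Taxon 5, Taxon 8}.
III: derived state '1' in Taxon 3 only — an autapomorphy, so it tells us nothing about relationships among taxa.
IV (state '1') occurs in Taxon 3 and Taxon 6 but conflicts with the nesting implied by the other characters — most parsimoniously interpreted as homoplasy.
V (derived state '1') is shared by Taxon 2, Taxon 3, and Taxon 8 — a synapomorphy uniting that clade.
Most parsimonious ingroup topology: ((((Taxon 2,Taxon 3),Taxon 8),Taxon 5),Taxon 6).
Taxon 3 and Taxon 2 share a more recent common ancestor with each other than either does with Taxon 5, so Taxon 5 is the least closely related of the three.

Taxon 5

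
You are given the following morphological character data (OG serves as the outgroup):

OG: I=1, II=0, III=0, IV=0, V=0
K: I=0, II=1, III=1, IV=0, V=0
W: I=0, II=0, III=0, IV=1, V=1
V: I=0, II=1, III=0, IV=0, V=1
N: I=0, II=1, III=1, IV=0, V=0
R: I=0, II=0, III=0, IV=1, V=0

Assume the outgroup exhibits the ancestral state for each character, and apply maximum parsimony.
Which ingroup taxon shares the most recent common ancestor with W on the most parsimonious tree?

Character polarity is set by the outgroup: the derived state is whichever differs from the outgroup's state, so for I the derived state is '0', and for the remaining characters it is '1'.
All ingroup taxa share the derived state '0' for I; it defines the ingroup but does not resolve relationships within it.
II: derived state '1' in K, N, and V only — synapomorphy for {K, N, V}.
III (derived state '1') is shared by K and N — a synapomorphy uniting that clade.
Only R and W show the derived state '1' for IV, supporting them as a clade.
V groups V and W, which is incompatible with the clades supported by the remaining characters; treating it as convergent (homoplasy) costs fewer steps than any alternative tree.
Most parsimonious ingroup topology: (((K,N),V),(W,R)).
W and R form a cherry on this tree, so they are sister taxa.

R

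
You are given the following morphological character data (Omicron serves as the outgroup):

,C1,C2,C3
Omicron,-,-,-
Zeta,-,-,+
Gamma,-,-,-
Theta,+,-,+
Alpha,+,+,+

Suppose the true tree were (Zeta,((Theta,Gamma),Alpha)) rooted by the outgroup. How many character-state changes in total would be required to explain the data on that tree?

5

Map each character onto (Zeta,((Theta,Gamma),Alpha)) (rooted by Omicron) and count the minimum state changes it requires (Fitch parsimony):
C1: 2; C2: 1; C3: 2.
Total tree length = 5.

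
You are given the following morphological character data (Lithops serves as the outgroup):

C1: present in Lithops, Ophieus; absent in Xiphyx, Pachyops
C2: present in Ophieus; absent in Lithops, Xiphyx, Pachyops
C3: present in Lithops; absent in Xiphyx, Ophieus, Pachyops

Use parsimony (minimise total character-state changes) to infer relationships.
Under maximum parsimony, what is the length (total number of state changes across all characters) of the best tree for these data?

Character polarity is set by the outgroup: the derived state is whichever differs from the outgroup's state, so for C1, C3 the derived state is 'absent', and for the remaining characters it is 'present'.
C1: derived state 'absent' in Pachyops and Xiphyx only — synapomorphy for {Pachyops, Xiphyx}.
C2: derived state 'present' in Ophieus only — an autapomorphy, so it tells us nothing about relationships among taxa.
C3 (derived state 'absent') is shared by all ingroup taxa — unites the whole ingroup.
Most parsimonious ingroup topology: ((Xiphyx,Pachyops),Ophieus).
Changes per character on this tree: C1: 1; C2: 1; C3: 1.
Total = 3.

3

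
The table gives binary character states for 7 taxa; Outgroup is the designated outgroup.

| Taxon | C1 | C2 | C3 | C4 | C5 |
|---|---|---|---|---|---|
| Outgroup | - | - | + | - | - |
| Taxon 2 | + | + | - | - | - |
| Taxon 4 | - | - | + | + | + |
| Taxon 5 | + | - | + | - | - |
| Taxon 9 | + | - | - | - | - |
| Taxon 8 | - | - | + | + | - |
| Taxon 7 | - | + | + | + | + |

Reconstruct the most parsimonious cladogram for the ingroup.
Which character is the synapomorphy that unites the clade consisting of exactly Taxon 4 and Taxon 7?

C5

Character polarity is set by the outgroup: the derived state is whichever differs from the outgroup's state, so for C3 the derived state is '-', and for the remaining characters it is '+'.
Only Taxon 2, Taxon 5, and Taxon 9 show the derived state '+' for C1, supporting them as a clade.
C2 groups Taxon 2 and Taxon 7, which is incompatible with the clades supported by the remaining characters; treating it as convergent (homoplasy) costs fewer steps than any alternative tree.
Only Taxon 2 and Taxon 9 show the derived state '-' for C3, supporting them as a clade.
C4 (derived state '+') is shared by Taxon 4, Taxon 7, and Taxon 8 — a synapomorphy uniting that clade.
Only Taxon 4 and Taxon 7 show the derived state '+' for C5, supporting them as a clade.
Most parsimonious ingroup topology: (((Taxon 2,Taxon 9),Taxon 5),((Taxon 4,Taxon 7),Taxon 8)).
The clade {Taxon 4, Taxon 7} is supported by C5: its derived state '+' occurs in exactly those taxa and in no other taxon (including the outgroup).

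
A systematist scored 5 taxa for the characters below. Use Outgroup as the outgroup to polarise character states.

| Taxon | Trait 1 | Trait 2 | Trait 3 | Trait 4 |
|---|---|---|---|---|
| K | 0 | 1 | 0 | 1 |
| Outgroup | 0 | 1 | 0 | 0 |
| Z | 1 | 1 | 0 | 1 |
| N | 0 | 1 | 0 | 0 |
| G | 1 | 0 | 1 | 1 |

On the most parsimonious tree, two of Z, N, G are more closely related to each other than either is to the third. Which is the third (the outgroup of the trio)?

Character polarity is set by the outgroup: the derived state is whichever differs from the outgroup's state, so for Trait 2 the derived state is '0', and for the remaining characters it is '1'.
Only G and Z show the derived state '1' for Trait 1, supporting them as a clade.
Trait 2 (derived state '0') is unique to G (autapomorphy; uninformative for grouping).
Trait 3 (derived state '1') is unique to G (autapomorphy; uninformative for grouping).
Trait 4: derived state '1' in G, K, and Z only — synapomorphy for {G, K, Z}.
Most parsimonious ingroup topology: ((K,(G,Z)),N).
G and Z share a more recent common ancestor with each other than either does with N, so N is the least closely related of the three.

N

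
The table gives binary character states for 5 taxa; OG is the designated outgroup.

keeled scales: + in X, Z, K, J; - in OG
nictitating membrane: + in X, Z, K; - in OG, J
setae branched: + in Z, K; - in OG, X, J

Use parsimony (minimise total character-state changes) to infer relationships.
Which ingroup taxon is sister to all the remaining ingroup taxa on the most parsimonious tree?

J

The outgroup has state '-' for every character, so '+' is the derived state throughout.
All ingroup taxa share the derived state '+' for keeled scales; it defines the ingroup but does not resolve relationships within it.
Only K, X, and Z show the derived state '+' for nictitating membrane, supporting them as a clade.
setae branched (derived state '+') is shared by K and Z — a synapomorphy uniting that clade.
Most parsimonious ingroup topology: ((X,(Z,K)),J).
J is sister to the clade containing all other ingroup taxa, so it is the earliest-diverging (most basal) ingroup lineage.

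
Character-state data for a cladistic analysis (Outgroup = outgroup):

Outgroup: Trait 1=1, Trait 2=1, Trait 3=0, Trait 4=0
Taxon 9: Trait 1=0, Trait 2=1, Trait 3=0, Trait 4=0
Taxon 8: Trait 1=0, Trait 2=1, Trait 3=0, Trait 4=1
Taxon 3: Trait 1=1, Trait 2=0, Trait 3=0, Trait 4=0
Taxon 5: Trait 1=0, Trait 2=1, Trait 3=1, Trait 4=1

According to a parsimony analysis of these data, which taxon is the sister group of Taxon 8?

Taxon 5

Character polarity is set by the outgroup: the derived state is whichever differs from the outgroup's state, so for Trait 1, Trait 2 the derived state is '0', and for the remaining characters it is '1'.
Only Taxon 5, Taxon 8, and Taxon 9 show the derived state '0' for Trait 1, supporting them as a clade.
Trait 2: derived state '0' in Taxon 3 only — an autapomorphy, so it tells us nothing about relationships among taxa.
Trait 3 (derived state '1') is unique to Taxon 5 (autapomorphy; uninformative for grouping).
Trait 4 (derived state '1') is shared by Taxon 5 and Taxon 8 — a synapomorphy uniting that clade.
Most parsimonious ingroup topology: ((Taxon 9,(Taxon 8,Taxon 5)),Taxon 3).
Taxon 8 and Taxon 5 form a cherry on this tree, so they are sister taxa.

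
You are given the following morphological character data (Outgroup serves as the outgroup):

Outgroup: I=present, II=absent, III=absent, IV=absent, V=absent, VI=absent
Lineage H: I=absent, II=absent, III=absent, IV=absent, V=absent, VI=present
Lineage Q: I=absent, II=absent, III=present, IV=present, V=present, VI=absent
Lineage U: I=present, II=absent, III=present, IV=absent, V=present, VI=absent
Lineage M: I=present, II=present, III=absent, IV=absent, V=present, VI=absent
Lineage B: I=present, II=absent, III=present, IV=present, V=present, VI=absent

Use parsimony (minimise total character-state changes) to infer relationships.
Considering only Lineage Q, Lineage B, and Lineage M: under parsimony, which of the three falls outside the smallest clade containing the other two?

Lineage M

Character polarity is set by the outgroup: the derived state is whichever differs from the outgroup's state, so for I the derived state is 'absent', and for the remaining characters it is 'present'.
I groups Lineage H and Lineage Q, which is incompatible with the clades supported by the remaining characters; treating it as convergent (homoplasy) costs fewer steps than any alternative tree.
II (derived state 'present') is unique to Lineage M (autapomorphy; uninformative for grouping).
III: derived state 'present' in Lineage B, Lineage Q, and Lineage U only — synapomorphy for {Lineage B, Lineage Q, Lineage U}.
Only Lineage B and Lineage Q show the derived state 'present' for IV, supporting them as a clade.
V (derived state 'present') is shared by Lineage B, Lineage M, Lineage Q, and Lineage U — a synapomorphy uniting that clade.
VI (derived state 'present') is unique to Lineage H (autapomorphy; uninformative for grouping).
Most parsimonious ingroup topology: (Lineage H,(((Lineage Q,Lineage B),Lineage U),Lineage M)).
Lineage Q and Lineage B share a more recent common ancestor with each other than either does with Lineage M, so Lineage M is the least closely related of the three.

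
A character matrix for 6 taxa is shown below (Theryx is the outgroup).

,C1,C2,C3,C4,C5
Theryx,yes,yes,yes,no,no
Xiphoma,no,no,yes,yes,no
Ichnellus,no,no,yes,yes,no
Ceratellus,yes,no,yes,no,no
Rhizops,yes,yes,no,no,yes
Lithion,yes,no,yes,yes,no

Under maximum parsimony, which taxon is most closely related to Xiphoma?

Character polarity is set by the outgroup: the derived state is whichever differs from the outgroup's state, so for C1, C2, C3 the derived state is 'no', and for the remaining characters it is 'yes'.
Only Ichnellus and Xiphoma show the derived state 'no' for C1, supporting them as a clade.
C2 (derived state 'no') is shared by Ceratellus, Ichnellus, Lithion, and Xiphoma — a synapomorphy uniting that clade.
C3: derived state 'no' in Rhizops only — an autapomorphy, so it tells us nothing about relationships among taxa.
Only Ichnellus, Lithion, and Xiphoma show the derived state 'yes' for C4, supporting them as a clade.
C5: derived state 'yes' in Rhizops only — an autapomorphy, so it tells us nothing about relationships among taxa.
Most parsimonious ingroup topology: ((((Ichnellus,Xiphoma),Lithion),Ceratellus),Rhizops).
Xiphoma and Ichnellus form a cherry on this tree, so they are sister taxa.

Ichnellus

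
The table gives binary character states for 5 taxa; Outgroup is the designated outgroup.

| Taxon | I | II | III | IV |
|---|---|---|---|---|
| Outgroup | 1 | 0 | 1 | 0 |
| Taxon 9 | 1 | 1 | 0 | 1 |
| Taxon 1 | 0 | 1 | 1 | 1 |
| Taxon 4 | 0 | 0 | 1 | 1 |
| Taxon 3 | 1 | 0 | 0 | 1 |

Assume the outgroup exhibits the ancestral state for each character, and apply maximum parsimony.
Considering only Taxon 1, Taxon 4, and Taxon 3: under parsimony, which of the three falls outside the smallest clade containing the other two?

Character polarity is set by the outgroup: the derived state is whichever differs from the outgroup's state, so for I, III the derived state is '0', and for the remaining characters it is '1'.
I: derived state '0' in Taxon 1 and Taxon 4 only — synapomorphy for {Taxon 1, Taxon 4}.
II groups Taxon 1 and Taxon 9, which is incompatible with the clades supported by the remaining characters; treating it as convergent (homoplasy) costs fewer steps than any alternative tree.
III (derived state '0') is shared by Taxon 3 and Taxon 9 — a synapomorphy uniting that clade.
All ingroup taxa share the derived state '1' for IV; it defines the ingroup but does not resolve relationships within it.
Most parsimonious ingroup topology: ((Taxon 9,Taxon 3),(Taxon 1,Taxon 4)).
Taxon 1 and Taxon 4 share a more recent common ancestor with each other than either does with Taxon 3, so Taxon 3 is the least closely related of the three.

Taxon 3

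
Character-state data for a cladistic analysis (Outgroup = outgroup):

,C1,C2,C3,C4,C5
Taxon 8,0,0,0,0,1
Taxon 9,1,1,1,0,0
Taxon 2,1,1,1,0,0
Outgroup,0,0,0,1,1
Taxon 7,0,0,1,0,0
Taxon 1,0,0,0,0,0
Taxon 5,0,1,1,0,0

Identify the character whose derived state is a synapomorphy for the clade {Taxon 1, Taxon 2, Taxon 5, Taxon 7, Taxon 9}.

C5

Character polarity is set by the outgroup: the derived state is whichever differs from the outgroup's state, so for C4, C5 the derived state is '0', and for the remaining characters it is '1'.
C1 (derived state '1') is shared by Taxon 2 and Taxon 9 — a synapomorphy uniting that clade.
C2 (derived state '1') is shared by Taxon 2, Taxon 5, and Taxon 9 — a synapomorphy uniting that clade.
C3 (derived state '1') is shared by Taxon 2, Taxon 5, Taxon 7, and Taxon 9 — a synapomorphy uniting that clade.
C4 (derived state '0') is shared by all ingroup taxa — unites the whole ingroup.
Only Taxon 1, Taxon 2, Taxon 5, Taxon 7, and Taxon 9 show the derived state '0' for C5, supporting them as a clade.
Most parsimonious ingroup topology: ((Taxon 1,((Taxon 5,(Taxon 9,Taxon 2)),Taxon 7)),Taxon 8).
The clade {Taxon 1, Taxon 2, Taxon 5, Taxon 7, Taxon 9} is supported by C5: its derived state '0' occurs in exactly those taxa and in no other taxon (including the outgroup).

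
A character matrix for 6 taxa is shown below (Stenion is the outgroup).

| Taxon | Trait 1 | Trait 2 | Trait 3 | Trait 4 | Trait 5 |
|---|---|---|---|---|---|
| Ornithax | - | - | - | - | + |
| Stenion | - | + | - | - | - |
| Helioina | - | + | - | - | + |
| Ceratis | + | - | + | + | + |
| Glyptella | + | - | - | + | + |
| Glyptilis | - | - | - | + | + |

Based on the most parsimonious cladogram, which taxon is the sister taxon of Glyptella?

Character polarity is set by the outgroup: the derived state is whichever differs from the outgroup's state, so for Trait 2 the derived state is '-', and for the remaining characters it is '+'.
Trait 1: derived state '+' in Ceratis and Glyptella only — synapomorphy for {Ceratis, Glyptella}.
Trait 2: derived state '-' in Ceratis, Glyptella, Glyptilis, and Ornithax only — synapomorphy for {Ceratis, Glyptella, Glyptilis, Ornithax}.
Trait 3: derived state '+' in Ceratis only — an autapomorphy, so it tells us nothing about relationships among taxa.
Trait 4 (derived state '+') is shared by Ceratis, Glyptella, and Glyptilis — a synapomorphy uniting that clade.
Trait 5 (derived state '+') is shared by all ingroup taxa — unites the whole ingroup.
Most parsimonious ingroup topology: (((Glyptilis,(Glyptella,Ceratis)),Ornithax),Helioina).
Glyptella and Ceratis form a cherry on this tree, so they are sister taxa.

Ceratis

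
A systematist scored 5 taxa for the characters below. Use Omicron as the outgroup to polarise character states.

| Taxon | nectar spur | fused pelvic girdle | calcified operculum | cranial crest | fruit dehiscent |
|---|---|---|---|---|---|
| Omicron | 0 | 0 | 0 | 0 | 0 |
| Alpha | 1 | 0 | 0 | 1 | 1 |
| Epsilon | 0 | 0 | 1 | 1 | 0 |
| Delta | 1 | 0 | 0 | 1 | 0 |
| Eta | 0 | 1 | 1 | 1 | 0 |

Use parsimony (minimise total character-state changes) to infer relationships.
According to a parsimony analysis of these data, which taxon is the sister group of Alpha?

Delta

The outgroup has state '0' for every character, so '1' is the derived state throughout.
nectar spur (derived state '1') is shared by Alpha and Delta — a synapomorphy uniting that clade.
fused pelvic girdle: derived state '1' in Eta only — an autapomorphy, so it tells us nothing about relationships among taxa.
calcified operculum (derived state '1') is shared by Epsilon and Eta — a synapomorphy uniting that clade.
cranial crest (derived state '1') is shared by all ingroup taxa — unites the whole ingroup.
fruit dehiscent: derived state '1' in Alpha only — an autapomorphy, so it tells us nothing about relationships among taxa.
Most parsimonious ingroup topology: ((Alpha,Delta),(Epsilon,Eta)).
Alpha and Delta form a cherry on this tree, so they are sister taxa.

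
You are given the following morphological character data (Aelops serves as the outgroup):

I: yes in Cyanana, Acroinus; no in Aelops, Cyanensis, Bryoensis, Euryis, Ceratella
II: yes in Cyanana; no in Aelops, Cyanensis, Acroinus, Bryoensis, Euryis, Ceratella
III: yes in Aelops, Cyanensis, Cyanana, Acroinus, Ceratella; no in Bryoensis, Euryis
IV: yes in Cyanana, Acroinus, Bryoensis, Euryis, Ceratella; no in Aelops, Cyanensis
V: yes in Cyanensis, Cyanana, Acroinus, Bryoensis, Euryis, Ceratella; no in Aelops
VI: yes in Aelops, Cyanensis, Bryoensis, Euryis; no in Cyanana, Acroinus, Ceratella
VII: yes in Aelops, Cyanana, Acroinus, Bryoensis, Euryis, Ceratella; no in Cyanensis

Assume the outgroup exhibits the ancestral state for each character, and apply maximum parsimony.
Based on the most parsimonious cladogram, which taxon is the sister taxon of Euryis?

Character polarity is set by the outgroup: the derived state is whichever differs from the outgroup's state, so for III, VI, VII the derived state is 'no', and for the remaining characters it is 'yes'.
Only Acroinus and Cyanana show the derived state 'yes' for I, supporting them as a clade.
II: derived state 'yes' in Cyanana only — an autapomorphy, so it tells us nothing about relationships among taxa.
III: derived state 'no' in Bryoensis and Euryis only — synapomorphy for {Bryoensis, Euryis}.
Only Acroinus, Bryoensis, Ceratella, Cyanana, and Euryis show the derived state 'yes' for IV, supporting them as a clade.
V (derived state 'yes') is shared by all ingroup taxa — unites the whole ingroup.
VI: derived state 'no' in Acroinus, Ceratella, and Cyanana only — synapomorphy for {Acroinus, Ceratella, Cyanana}.
VII (derived state 'no') is unique to Cyanensis (autapomorphy; uninformative for grouping).
Most parsimonious ingroup topology: (Cyanensis,(((Cyanana,Acroinus),Ceratella),(Bryoensis,Euryis))).
Euryis and Bryoensis form a cherry on this tree, so they are sister taxa.

Bryoensis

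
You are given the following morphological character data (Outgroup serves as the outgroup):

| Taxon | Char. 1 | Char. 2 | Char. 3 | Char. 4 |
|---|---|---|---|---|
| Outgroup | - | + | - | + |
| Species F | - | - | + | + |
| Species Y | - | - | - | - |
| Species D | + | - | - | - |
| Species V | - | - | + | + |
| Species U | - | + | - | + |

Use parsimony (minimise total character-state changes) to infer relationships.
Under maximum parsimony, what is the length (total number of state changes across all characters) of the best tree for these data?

Character polarity is set by the outgroup: the derived state is whichever differs from the outgroup's state, so for Char. 2, Char. 4 the derived state is '-', and for the remaining characters it is '+'.
Char. 1: derived state '+' in Species D only — an autapomorphy, so it tells us nothing about relationships among taxa.
Char. 2: derived state '-' in Species D, Species F, Species V, and Species Y only — synapomorphy for {Species D, Species F, Species V, Species Y}.
Char. 3: derived state '+' in Species F and Species V only — synapomorphy for {Species F, Species V}.
Char. 4 (derived state '-') is shared by Species D and Species Y — a synapomorphy uniting that clade.
Most parsimonious ingroup topology: (((Species Y,Species D),(Species F,Species V)),Species U).
Changes per character on this tree: Char. 1: 1; Char. 2: 1; Char. 3: 1; Char. 4: 1.
Total = 4.

4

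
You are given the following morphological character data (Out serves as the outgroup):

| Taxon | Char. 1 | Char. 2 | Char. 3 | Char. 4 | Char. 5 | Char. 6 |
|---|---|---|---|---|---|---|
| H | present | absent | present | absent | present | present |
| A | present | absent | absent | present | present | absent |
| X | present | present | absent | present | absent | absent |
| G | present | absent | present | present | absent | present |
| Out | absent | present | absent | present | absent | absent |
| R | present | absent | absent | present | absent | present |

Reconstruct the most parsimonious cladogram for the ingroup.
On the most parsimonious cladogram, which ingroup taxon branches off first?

Character polarity is set by the outgroup: the derived state is whichever differs from the outgroup's state, so for Char. 2, Char. 4 the derived state is 'absent', and for the remaining characters it is 'present'.
Char. 1 (derived state 'present') is shared by all ingroup taxa — unites the whole ingroup.
Char. 2: derived state 'absent' in A, G, H, and R only — synapomorphy for {A, G, H, R}.
Char. 3 (derived state 'present') is shared by G and H — a synapomorphy uniting that clade.
Char. 4: derived state 'absent' in H only — an autapomorphy, so it tells us nothing about relationships among taxa.
Char. 5 groups A and H, which is incompatible with the clades supported by the remaining characters; treating it as convergent (homoplasy) costs fewer steps than any alternative tree.
Char. 6 (derived state 'present') is shared by G, H, and R — a synapomorphy uniting that clade.
Most parsimonious ingroup topology: ((((H,G),R),A),X).
X is sister to the clade containing all other ingroup taxa, so it is the earliest-diverging (most basal) ingroup lineage.

X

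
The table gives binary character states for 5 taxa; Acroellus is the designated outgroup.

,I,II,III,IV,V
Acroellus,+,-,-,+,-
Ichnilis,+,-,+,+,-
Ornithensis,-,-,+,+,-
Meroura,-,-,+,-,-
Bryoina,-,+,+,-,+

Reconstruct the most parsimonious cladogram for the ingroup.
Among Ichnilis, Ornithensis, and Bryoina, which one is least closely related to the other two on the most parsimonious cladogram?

Character polarity is set by the outgroup: the derived state is whichever differs from the outgroup's state, so for I, IV the derived state is '-', and for the remaining characters it is '+'.
I (derived state '-') is shared by Bryoina, Meroura, and Ornithensis — a synapomorphy uniting that clade.
II (derived state '+') is unique to Bryoina (autapomorphy; uninformative for grouping).
III (derived state '+') is shared by all ingroup taxa — unites the whole ingroup.
Only Bryoina and Meroura show the derived state '-' for IV, supporting them as a clade.
V: derived state '+' in Bryoina only — an autapomorphy, so it tells us nothing about relationships among taxa.
Most parsimonious ingroup topology: (Ichnilis,(Ornithensis,(Meroura,Bryoina))).
Bryoina and Ornithensis share a more recent common ancestor with each other than either does with Ichnilis, so Ichnilis is the least closely related of the three.

Ichnilis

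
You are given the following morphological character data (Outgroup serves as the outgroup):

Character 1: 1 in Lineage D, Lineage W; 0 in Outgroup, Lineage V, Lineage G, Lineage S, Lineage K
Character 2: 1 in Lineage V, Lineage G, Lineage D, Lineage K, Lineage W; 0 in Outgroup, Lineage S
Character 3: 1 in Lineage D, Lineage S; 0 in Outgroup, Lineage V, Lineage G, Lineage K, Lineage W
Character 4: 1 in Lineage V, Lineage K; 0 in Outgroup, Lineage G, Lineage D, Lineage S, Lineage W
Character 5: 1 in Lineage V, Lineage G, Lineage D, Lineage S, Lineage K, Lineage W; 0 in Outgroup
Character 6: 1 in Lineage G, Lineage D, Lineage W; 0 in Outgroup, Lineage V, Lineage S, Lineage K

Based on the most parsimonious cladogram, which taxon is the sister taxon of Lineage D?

Lineage W

The outgroup has state '0' for every character, so '1' is the derived state throughout.
Only Lineage D and Lineage W show the derived state '1' for Character 1, supporting them as a clade.
Character 2 (derived state '1') is shared by Lineage D, Lineage G, Lineage K, Lineage V, and Lineage W — a synapomorphy uniting that clade.
Character 3 (state '1') occurs in Lineage D and Lineage S but conflicts with the nesting implied by the other characters — most parsimoniously interpreted as homoplasy.
Only Lineage K and Lineage V show the derived state '1' for Character 4, supporting them as a clade.
All ingroup taxa share the derived state '1' for Character 5; it defines the ingroup but does not resolve relationships within it.
Only Lineage D, Lineage G, and Lineage W show the derived state '1' for Character 6, supporting them as a clade.
Most parsimonious ingroup topology: (((Lineage V,Lineage K),(Lineage G,(Lineage D,Lineage W))),Lineage S).
Lineage D and Lineage W form a cherry on this tree, so they are sister taxa.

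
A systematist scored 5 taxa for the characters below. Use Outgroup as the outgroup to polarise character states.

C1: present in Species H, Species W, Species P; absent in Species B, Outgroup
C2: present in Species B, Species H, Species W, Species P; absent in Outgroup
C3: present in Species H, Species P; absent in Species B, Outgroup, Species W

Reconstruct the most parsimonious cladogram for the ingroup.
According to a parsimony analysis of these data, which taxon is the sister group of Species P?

Species H

The outgroup has state 'absent' for every character, so 'present' is the derived state throughout.
C1: derived state 'present' in Species H, Species P, and Species W only — synapomorphy for {Species H, Species P, Species W}.
All ingroup taxa share the derived state 'present' for C2; it defines the ingroup but does not resolve relationships within it.
C3: derived state 'present' in Species H and Species P only — synapomorphy for {Species H, Species P}.
Most parsimonious ingroup topology: (((Species P,Species H),Species W),Species B).
Species P and Species H form a cherry on this tree, so they are sister taxa.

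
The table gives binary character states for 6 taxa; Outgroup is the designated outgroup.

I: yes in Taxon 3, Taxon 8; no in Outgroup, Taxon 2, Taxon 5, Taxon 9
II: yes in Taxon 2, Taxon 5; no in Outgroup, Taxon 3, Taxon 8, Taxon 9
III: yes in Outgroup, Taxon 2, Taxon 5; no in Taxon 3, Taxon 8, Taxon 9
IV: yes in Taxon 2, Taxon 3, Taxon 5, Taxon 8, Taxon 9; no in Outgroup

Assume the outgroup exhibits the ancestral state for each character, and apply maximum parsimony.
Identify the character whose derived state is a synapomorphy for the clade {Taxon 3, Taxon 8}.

Character polarity is set by the outgroup: the derived state is whichever differs from the outgroup's state, so for III the derived state is 'no', and for the remaining characters it is 'yes'.
Only Taxon 3 and Taxon 8 show the derived state 'yes' for I, supporting them as a clade.
II (derived state 'yes') is shared by Taxon 2 and Taxon 5 — a synapomorphy uniting that clade.
Only Taxon 3, Taxon 8, and Taxon 9 show the derived state 'no' for III, supporting them as a clade.
IV (derived state 'yes') is shared by all ingroup taxa — unites the whole ingroup.
Most parsimonious ingroup topology: ((Taxon 2,Taxon 5),((Taxon 3,Taxon 8),Taxon 9)).
The clade {Taxon 3, Taxon 8} is supported by I: its derived state 'yes' occurs in exactly those taxa and in no other taxon (including the outgroup).

I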